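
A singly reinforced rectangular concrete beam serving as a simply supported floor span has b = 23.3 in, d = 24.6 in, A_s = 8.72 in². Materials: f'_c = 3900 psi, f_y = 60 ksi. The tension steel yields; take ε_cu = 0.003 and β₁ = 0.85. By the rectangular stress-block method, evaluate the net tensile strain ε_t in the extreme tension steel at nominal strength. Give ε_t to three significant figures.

a = A_s f_y/(0.85 f'_c b) = 6.774 in.
β₁ = 0.85, so c = a/β₁ = 6.774/0.85 = 7.969 in.
From the linear strain diagram with ε_cu = 0.003: ε_t = 0.003 (d − c)/c = 0.003 × (24.6 − 7.969)/7.969 = 0.00626.
Since ε_t ≥ 0.005, the section is tension-controlled.

ε_t ≈ 0.00626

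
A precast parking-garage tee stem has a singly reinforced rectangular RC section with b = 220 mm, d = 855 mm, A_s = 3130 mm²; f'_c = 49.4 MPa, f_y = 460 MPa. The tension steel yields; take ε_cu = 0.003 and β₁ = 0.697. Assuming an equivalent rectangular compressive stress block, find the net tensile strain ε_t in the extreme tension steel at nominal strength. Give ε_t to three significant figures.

a = A_s f_y/(0.85 f'_c b) = 155.86 mm.
β₁ = 0.697, so c = a/β₁ = 155.86/0.697 = 223.62 mm.
From the linear strain diagram with ε_cu = 0.003: ε_t = 0.003 (d − c)/c = 0.003 × (855 − 223.62)/223.62 = 0.00847.
Since ε_t ≥ 0.005, the section is tension-controlled.

ε_t ≈ 0.00847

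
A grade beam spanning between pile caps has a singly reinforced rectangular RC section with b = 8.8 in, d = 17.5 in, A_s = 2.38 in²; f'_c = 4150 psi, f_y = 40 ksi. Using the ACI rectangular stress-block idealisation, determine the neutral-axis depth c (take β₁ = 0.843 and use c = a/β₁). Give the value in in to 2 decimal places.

c ≈ 3.64 in

T = A_s f_y = 2.38 × 40 = 95.2 kips.
a = T/(0.85 f'_c b) = 95.2/(0.85 × 4.15 × 8.8) = 3.0668 in.
With β₁ = 0.843, c = a/β₁ = 3.0668/0.843 = 3.64 in.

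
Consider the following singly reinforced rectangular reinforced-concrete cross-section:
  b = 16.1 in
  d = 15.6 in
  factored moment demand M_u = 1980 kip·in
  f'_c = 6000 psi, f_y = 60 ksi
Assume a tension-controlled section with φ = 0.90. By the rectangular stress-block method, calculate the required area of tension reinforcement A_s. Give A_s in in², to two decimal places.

A_s ≈ 2.50 in²

M_n = M_u/φ = 1980/0.90 = 2200 kip·in.
From M_n = 0.85 f'_c a b (d − a/2):
a = d − √(d² − 2M_n/(0.85 f'_c b)) = 15.6 − √(15.6² − 2 × 2200/(0.85 × 6 × 16.1)) = 1.824 in.
A_s = 0.85 f'_c a b / f_y = 0.85 × 6 × 1.824 × 16.1 / 60 = 2.496 in².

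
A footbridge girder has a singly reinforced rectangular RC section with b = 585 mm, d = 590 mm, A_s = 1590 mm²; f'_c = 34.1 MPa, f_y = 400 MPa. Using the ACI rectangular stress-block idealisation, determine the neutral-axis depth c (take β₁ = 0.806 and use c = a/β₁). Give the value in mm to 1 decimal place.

c ≈ 46.5 mm

T = A_s f_y = 1590 × 400 = 636000 N = 636 kN.
Setting C = 0.85 f'_c a b equal to T: a = 636000/(0.85 × 34.1 × 585) = 37.508 mm.
With β₁ = 0.806, c = a/β₁ = 37.508/0.806 = 46.5 mm.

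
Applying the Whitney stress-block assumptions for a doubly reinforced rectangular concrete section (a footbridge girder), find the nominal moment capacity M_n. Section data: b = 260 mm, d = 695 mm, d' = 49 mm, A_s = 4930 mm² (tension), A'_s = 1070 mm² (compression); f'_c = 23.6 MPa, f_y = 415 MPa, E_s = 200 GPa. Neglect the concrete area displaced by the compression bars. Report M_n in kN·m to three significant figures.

Assume both tension and compression steel yield.
Net tension couple steel: A_s − A'_s = 3860 mm².
a = (A_s − A'_s) f_y / (0.85 f'_c b) = 1601900/(0.85 × 23.6 × 260) = 307.14 mm.
c = a/β₁ = 307.14/0.85 = 361.34 mm; ε'_s = 0.003(c − d')/c = 0.0026 ≥ f_y/E_s = 0.0021, so compression steel does yield.
M_n = (A_s − A'_s) f_y (d − a/2) + A'_s f_y (d − d') = [1601900 × (695 − 153.57) + 444050 × (695 − 49)] × 10⁻⁶ = 867.32 + 286.86 = 1154.18 kN·m.

M_n ≈ 1150 kN·m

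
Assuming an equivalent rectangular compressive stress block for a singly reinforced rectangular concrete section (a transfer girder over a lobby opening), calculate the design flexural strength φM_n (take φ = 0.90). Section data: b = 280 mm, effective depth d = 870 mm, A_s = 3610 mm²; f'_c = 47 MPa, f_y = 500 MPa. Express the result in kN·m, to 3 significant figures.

φM_n ≈ 1280 kN·m

T = A_s f_y = 3610 × 500 = 1805000 N = 1805 kN.
From C = T: a = T/(0.85 f'_c b) = 1805000/(0.85 × 47 × 280) = 161.36 mm.
M_n = T(d − a/2) = 1805 kN × (870 − 80.68) mm = 1424.72 kN·m.
φM_n = 0.90 × 1424.72 = 1282.25 kN·m.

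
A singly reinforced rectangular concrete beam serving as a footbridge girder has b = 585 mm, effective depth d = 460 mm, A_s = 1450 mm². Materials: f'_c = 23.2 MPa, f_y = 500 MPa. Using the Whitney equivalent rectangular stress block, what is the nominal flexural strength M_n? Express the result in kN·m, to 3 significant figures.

T = A_s f_y = 1450 × 500 = 725000 N = 725 kN.
From C = T: a = T/(0.85 f'_c b) = 725000/(0.85 × 23.2 × 585) = 62.85 mm.
M_n = T(d − a/2) = 725 kN × (460 − 31.425) mm = 310.72 kN·m.

M_n ≈ 311 kN·m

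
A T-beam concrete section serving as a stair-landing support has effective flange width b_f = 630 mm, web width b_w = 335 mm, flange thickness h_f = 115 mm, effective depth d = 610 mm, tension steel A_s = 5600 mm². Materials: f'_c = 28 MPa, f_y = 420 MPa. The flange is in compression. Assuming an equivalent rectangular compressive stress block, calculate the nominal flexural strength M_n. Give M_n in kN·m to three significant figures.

Tension: T = A_s f_y = 5600 × 420 = 2352000 N.
Try a within the flange: a = T/(0.85 f'_c b_f) = 2352000/(0.85 × 28 × 630) = 156.86 mm.
a = 156.86 > h_f = 115 mm: the block extends into the web. Split into flange-overhang and web parts.
C_f = 0.85 f'_c (b_f − b_w) h_f = 0.85 × 28 × (630 − 335) × 115 = 807415 N.
Remaining web compression depth: a_w = (T − C_f)/(0.85 f'_c b_w) = (2352000 − 807415)/(0.85 × 28 × 335) = 193.73 mm.
M_n = C_f(d − h_f/2) + (T − C_f)(d − a_w/2) = 807415 × (610 − 57.5) + 1544585 × (610 − 96.865) = 446.10 + 792.58 = 1238.68 × 10⁶ N·mm.
M_n = 1238.68 kN·m.

M_n ≈ 1240 kN·m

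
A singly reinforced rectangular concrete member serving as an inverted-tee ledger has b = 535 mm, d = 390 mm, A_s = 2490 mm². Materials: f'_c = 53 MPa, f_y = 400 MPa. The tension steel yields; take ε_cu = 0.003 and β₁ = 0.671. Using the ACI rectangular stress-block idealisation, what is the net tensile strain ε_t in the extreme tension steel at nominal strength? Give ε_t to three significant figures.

a = A_s f_y/(0.85 f'_c b) = 41.32 mm.
β₁ = 0.671, so c = a/β₁ = 41.32/0.671 = 61.58 mm.
From the linear strain diagram with ε_cu = 0.003: ε_t = 0.003 (d − c)/c = 0.003 × (390 − 61.58)/61.58 = 0.0160.
Since ε_t ≥ 0.005, the section is tension-controlled.

ε_t ≈ 0.0160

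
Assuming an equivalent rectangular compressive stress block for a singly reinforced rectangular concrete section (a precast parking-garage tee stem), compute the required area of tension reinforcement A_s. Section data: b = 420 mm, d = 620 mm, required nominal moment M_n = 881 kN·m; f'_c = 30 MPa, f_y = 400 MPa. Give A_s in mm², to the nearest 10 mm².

With M_n = 0.85 f'_c a b (d − a/2), solve the quadratic for a:
a = d − √(d² − 2M_n/(0.85 f'_c b)) = 620 − √(620² − 2 × 881×10⁶/(0.85 × 30 × 420)) = 151.09 mm.
A_s = 0.85 f'_c a b / f_y = 0.85 × 30 × 151.09 × 420 / 400 = 4045.4 mm².

A_s ≈ 4050 mm²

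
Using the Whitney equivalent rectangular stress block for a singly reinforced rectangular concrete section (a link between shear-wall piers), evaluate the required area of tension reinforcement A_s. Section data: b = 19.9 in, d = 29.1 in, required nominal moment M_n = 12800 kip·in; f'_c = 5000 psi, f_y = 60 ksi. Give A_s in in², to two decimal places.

A_s ≈ 8.14 in²

From M_n = 0.85 f'_c a b (d − a/2):
a = d − √(d² − 2M_n/(0.85 f'_c b)) = 29.1 − √(29.1² − 2 × 12800/(0.85 × 5 × 19.9)) = 5.774 in.
A_s = 0.85 f'_c a b / f_y = 0.85 × 5 × 5.774 × 19.9 / 60 = 8.139 in².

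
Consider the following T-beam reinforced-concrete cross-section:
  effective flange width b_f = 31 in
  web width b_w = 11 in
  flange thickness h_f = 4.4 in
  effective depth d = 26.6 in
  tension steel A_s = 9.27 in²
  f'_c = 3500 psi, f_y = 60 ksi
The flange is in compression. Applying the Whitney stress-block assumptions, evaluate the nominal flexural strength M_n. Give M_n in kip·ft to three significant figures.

M_n ≈ 1070 kip·ft

Tension: T = A_s f_y = 9.27 × 60 = 556.2 kips.
Try a within the flange: a = T/(0.85 f'_c b_f) = 556.2/(0.85 × 3.5 × 31) = 6.031 in.
a = 6.031 > h_f = 4.4 in: the block extends into the web. Split into flange-overhang and web parts.
C_f = 0.85 f'_c (b_f − b_w) h_f = 0.85 × 3.5 × (31 − 11) × 4.4 = 261.8 kips.
Remaining web compression depth: a_w = (T − C_f)/(0.85 f'_c b_w) = (556.2 − 261.8)/(0.85 × 3.5 × 11) = 8.996 in.
M_n = C_f(d − h_f/2) + (T − C_f)(d − a_w/2) = 261.8 × (26.6 − 2.2) + 294.4 × (26.6 − 4.498) = 6387.9 + 6506.8 = 12894.7 kip·in.
M_n = 12894.7/12 = 1074.56 kip·ft.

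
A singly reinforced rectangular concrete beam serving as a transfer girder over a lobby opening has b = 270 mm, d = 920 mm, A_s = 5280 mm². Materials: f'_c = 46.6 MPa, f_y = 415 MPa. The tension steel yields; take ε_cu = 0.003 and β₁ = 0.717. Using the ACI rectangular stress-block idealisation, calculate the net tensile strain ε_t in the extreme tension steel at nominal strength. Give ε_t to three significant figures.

ε_t ≈ 0.00666

a = A_s f_y/(0.85 f'_c b) = 204.89 mm.
β₁ = 0.717, so c = a/β₁ = 204.89/0.717 = 285.76 mm.
From the linear strain diagram with ε_cu = 0.003: ε_t = 0.003 (d − c)/c = 0.003 × (920 − 285.76)/285.76 = 0.00666.
Since ε_t ≥ 0.005, the section is tension-controlled.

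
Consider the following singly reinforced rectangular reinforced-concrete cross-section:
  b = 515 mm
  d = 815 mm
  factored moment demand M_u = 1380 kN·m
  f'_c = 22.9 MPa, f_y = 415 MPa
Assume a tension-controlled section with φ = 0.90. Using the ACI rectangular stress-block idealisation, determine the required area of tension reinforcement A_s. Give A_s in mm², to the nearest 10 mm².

A_s ≈ 5230 mm²

M_n = M_u/φ = 1380/0.90 = 1533.33 kN·m.
With M_n = 0.85 f'_c a b (d − a/2), solve the quadratic for a:
a = d − √(d² − 2M_n/(0.85 f'_c b)) = 815 − √(815² − 2 × 1533.33×10⁶/(0.85 × 22.9 × 515)) = 216.41 mm.
A_s = 0.85 f'_c a b / f_y = 0.85 × 22.9 × 216.41 × 515 / 415 = 5227.5 mm².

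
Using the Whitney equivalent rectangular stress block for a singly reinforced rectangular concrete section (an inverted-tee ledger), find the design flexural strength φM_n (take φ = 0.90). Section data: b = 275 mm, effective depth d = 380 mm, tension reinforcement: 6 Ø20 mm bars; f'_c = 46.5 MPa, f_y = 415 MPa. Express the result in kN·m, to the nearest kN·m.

φM_n ≈ 242 kN·m

A_s = 6 × 314 = 1884 mm².
T = A_s f_y = 1884 × 415 = 781860 N = 781.86 kN.
From C = T: a = T/(0.85 f'_c b) = 781860/(0.85 × 46.5 × 275) = 71.93 mm.
M_n = T(d − a/2) = 781.86 kN × (380 − 35.965) mm = 268.99 kN·m.
φM_n = 0.90 × 268.99 = 242.09 kN·m.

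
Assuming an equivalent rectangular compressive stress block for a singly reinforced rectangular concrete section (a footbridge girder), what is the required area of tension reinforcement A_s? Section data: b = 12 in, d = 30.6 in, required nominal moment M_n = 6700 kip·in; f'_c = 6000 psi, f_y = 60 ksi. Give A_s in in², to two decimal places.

A_s ≈ 3.89 in²

From M_n = 0.85 f'_c a b (d − a/2):
a = d − √(d² − 2M_n/(0.85 f'_c b)) = 30.6 − √(30.6² − 2 × 6700/(0.85 × 6 × 12)) = 3.816 in.
A_s = 0.85 f'_c a b / f_y = 0.85 × 6 × 3.816 × 12 / 60 = 3.892 in².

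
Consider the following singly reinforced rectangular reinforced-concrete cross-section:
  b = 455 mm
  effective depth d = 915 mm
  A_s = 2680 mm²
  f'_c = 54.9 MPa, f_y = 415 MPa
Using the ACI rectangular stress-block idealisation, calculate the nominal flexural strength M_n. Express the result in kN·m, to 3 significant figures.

T = A_s f_y = 2680 × 415 = 1112200 N = 1112.2 kN.
From C = T: a = T/(0.85 f'_c b) = 1112200/(0.85 × 54.9 × 455) = 52.38 mm.
M_n = T(d − a/2) = 1112.2 kN × (915 − 26.19) mm = 988.53 kN·m.

M_n ≈ 989 kN·m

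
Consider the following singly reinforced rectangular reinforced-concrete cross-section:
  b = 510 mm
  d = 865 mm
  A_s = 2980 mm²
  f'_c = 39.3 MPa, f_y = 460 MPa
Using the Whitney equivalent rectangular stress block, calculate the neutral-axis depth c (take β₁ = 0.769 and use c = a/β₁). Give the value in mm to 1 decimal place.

c ≈ 104.6 mm

T = A_s f_y = 2980 × 460 = 1370800 N = 1370.8 kN.
Setting C = 0.85 f'_c a b equal to T: a = 1370800/(0.85 × 39.3 × 510) = 80.462 mm.
With β₁ = 0.769, c = a/β₁ = 80.462/0.769 = 104.6 mm.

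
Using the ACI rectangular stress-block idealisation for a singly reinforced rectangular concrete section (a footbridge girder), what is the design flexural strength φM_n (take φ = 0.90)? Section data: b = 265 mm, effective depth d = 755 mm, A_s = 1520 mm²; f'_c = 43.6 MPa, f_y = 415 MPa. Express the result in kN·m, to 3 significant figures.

T = A_s f_y = 1520 × 415 = 630800 N = 630.8 kN.
From C = T: a = T/(0.85 f'_c b) = 630800/(0.85 × 43.6 × 265) = 64.23 mm.
M_n = T(d − a/2) = 630.8 kN × (755 − 32.115) mm = 456.00 kN·m.
φM_n = 0.90 × 456.00 = 410.40 kN·m.

φM_n ≈ 410 kN·m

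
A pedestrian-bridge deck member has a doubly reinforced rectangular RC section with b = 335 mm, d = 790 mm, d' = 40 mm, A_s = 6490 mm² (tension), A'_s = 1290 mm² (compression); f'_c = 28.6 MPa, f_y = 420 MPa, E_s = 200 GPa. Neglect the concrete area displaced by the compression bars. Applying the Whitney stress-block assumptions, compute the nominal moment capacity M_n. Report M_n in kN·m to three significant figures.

Assume both tension and compression steel yield.
Net tension couple steel: A_s − A'_s = 5200 mm².
a = (A_s − A'_s) f_y / (0.85 f'_c b) = 2184000/(0.85 × 28.6 × 335) = 268.18 mm.
c = a/β₁ = 268.18/0.846 = 317.00 mm; ε'_s = 0.003(c − d')/c = 0.0026 ≥ f_y/E_s = 0.0021, so compression steel does yield.
M_n = (A_s − A'_s) f_y (d − a/2) + A'_s f_y (d − d') = [2184000 × (790 − 134.09) + 541800 × (790 − 40)] × 10⁻⁶ = 1432.51 + 406.35 = 1838.86 kN·m.

M_n ≈ 1840 kN·m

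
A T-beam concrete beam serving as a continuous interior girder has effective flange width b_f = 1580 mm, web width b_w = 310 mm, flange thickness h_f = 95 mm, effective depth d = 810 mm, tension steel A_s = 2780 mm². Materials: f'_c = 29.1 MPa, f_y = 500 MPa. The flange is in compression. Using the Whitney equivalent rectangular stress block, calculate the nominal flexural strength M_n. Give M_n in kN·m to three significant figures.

Tension: T = A_s f_y = 2780 × 500 = 1390000 N.
Try a within the flange: a = T/(0.85 f'_c b_f) = 1390000/(0.85 × 29.1 × 1580) = 35.57 mm.
Since a = 35.57 ≤ h_f = 95 mm, the stress block lies entirely in the flange; analyse as a rectangular beam of width b_f.
M_n = T(d − a/2) = 1390000 × (810 − 17.785) = 1101.18 × 10⁶ N·mm.
M_n = 1101.18 kN·m.

M_n ≈ 1100 kN·m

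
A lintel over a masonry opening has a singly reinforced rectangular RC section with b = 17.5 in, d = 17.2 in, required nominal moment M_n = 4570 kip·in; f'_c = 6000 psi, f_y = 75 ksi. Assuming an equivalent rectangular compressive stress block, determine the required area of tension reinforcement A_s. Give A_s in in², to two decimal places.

From M_n = 0.85 f'_c a b (d − a/2):
a = d − √(d² − 2M_n/(0.85 f'_c b)) = 17.2 − √(17.2² − 2 × 4570/(0.85 × 6 × 17.5)) = 3.292 in.
A_s = 0.85 f'_c a b / f_y = 0.85 × 6 × 3.292 × 17.5 / 75 = 3.917 in².

A_s ≈ 3.92 in²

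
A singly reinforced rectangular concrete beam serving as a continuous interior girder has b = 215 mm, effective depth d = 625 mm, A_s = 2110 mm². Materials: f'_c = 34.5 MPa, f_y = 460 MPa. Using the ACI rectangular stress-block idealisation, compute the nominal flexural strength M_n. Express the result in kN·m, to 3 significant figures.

M_n ≈ 532 kN·m

T = A_s f_y = 2110 × 460 = 970600 N = 970.6 kN.
From C = T: a = T/(0.85 f'_c b) = 970600/(0.85 × 34.5 × 215) = 153.94 mm.
M_n = T(d − a/2) = 970.6 kN × (625 − 76.97) mm = 531.92 kN·m.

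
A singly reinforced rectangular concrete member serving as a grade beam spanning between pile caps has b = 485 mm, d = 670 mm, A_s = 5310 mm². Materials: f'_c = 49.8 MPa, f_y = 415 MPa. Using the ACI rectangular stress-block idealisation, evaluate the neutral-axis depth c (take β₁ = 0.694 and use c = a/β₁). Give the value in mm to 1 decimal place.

T = A_s f_y = 5310 × 415 = 2203650 N = 2203.65 kN.
Setting C = 0.85 f'_c a b equal to T: a = 2203650/(0.85 × 49.8 × 485) = 107.338 mm.
With β₁ = 0.694, c = a/β₁ = 107.338/0.694 = 154.7 mm.

c ≈ 154.7 mm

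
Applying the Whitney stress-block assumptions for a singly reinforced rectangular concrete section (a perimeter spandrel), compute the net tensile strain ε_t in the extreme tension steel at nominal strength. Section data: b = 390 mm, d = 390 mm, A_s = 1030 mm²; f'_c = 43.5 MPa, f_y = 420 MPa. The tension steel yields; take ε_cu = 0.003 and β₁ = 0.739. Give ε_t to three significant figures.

ε_t ≈ 0.0258

a = A_s f_y/(0.85 f'_c b) = 30.00 mm.
β₁ = 0.739, so c = a/β₁ = 30.00/0.739 = 40.60 mm.
From the linear strain diagram with ε_cu = 0.003: ε_t = 0.003 (d − c)/c = 0.003 × (390 − 40.60)/40.60 = 0.0258.
Since ε_t ≥ 0.005, the section is tension-controlled.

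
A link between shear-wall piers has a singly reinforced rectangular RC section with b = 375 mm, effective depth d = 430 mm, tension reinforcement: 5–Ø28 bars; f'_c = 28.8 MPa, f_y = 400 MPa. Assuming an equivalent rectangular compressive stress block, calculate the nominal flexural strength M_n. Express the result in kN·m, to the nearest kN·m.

M_n ≈ 447 kN·m

A_s = 5 × 616 = 3080 mm².
T = A_s f_y = 3080 × 400 = 1232000 N = 1232 kN.
From C = T: a = T/(0.85 f'_c b) = 1232000/(0.85 × 28.8 × 375) = 134.20 mm.
M_n = T(d − a/2) = 1232 kN × (430 − 67.1) mm = 447.09 kN·m.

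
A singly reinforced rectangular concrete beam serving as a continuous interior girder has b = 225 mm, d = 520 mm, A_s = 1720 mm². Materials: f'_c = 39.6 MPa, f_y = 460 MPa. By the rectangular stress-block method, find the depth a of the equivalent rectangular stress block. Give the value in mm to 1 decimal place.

T = A_s f_y = 1720 × 460 = 791200 N = 791.2 kN.
Setting C = 0.85 f'_c a b equal to T: a = 791200/(0.85 × 39.6 × 225) = 104.5 mm.

a ≈ 104.5 mm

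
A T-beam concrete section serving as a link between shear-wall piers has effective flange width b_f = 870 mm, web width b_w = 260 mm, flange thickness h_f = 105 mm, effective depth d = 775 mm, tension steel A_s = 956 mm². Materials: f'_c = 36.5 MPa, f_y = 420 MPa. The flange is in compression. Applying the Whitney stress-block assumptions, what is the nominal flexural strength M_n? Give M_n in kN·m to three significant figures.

Tension: T = A_s f_y = 956 × 420 = 401520 N.
Try a within the flange: a = T/(0.85 f'_c b_f) = 401520/(0.85 × 36.5 × 870) = 14.88 mm.
Since a = 14.88 ≤ h_f = 105 mm, the stress block lies entirely in the flange; analyse as a rectangular beam of width b_f.
M_n = T(d − a/2) = 401520 × (775 − 7.44) = 308.19 × 10⁶ N·mm.
M_n = 308.19 kN·m.

M_n ≈ 308 kN·m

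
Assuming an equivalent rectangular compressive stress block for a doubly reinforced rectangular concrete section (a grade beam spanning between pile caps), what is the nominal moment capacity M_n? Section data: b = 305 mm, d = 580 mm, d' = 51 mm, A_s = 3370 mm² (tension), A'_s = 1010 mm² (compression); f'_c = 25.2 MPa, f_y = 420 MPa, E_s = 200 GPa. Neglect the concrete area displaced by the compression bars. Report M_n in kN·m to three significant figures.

Assume both tension and compression steel yield.
Net tension couple steel: A_s − A'_s = 2360 mm².
a = (A_s − A'_s) f_y / (0.85 f'_c b) = 991200/(0.85 × 25.2 × 305) = 151.72 mm.
c = a/β₁ = 151.72/0.85 = 178.49 mm; ε'_s = 0.003(c − d')/c = 0.0021 ≥ f_y/E_s = 0.0021, so compression steel does yield.
M_n = (A_s − A'_s) f_y (d − a/2) + A'_s f_y (d − d') = [991200 × (580 − 75.86) + 424200 × (580 − 51)] × 10⁻⁶ = 499.70 + 224.40 = 724.10 kN·m.

M_n ≈ 724 kN·m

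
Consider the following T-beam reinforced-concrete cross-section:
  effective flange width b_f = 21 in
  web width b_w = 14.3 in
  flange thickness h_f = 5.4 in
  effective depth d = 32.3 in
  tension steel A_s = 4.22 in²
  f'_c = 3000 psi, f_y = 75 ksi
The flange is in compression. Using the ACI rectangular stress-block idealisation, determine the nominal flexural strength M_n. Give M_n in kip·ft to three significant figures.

M_n ≈ 774 kip·ft

Tension: T = A_s f_y = 4.22 × 75 = 316.5 kips.
Try a within the flange: a = T/(0.85 f'_c b_f) = 316.5/(0.85 × 3 × 21) = 5.910 in.
a = 5.910 > h_f = 5.4 in: the block extends into the web. Split into flange-overhang and web parts.
C_f = 0.85 f'_c (b_f − b_w) h_f = 0.85 × 3 × (21 − 14.3) × 5.4 = 92.3 kips.
Remaining web compression depth: a_w = (T − C_f)/(0.85 f'_c b_w) = (316.5 − 92.3)/(0.85 × 3 × 14.3) = 6.148 in.
M_n = C_f(d − h_f/2) + (T − C_f)(d − a_w/2) = 92.3 × (32.3 − 2.7) + 224.2 × (32.3 − 3.074) = 2732.1 + 6552.5 = 9284.6 kip·in.
M_n = 9284.6/12 = 773.72 kip·ft.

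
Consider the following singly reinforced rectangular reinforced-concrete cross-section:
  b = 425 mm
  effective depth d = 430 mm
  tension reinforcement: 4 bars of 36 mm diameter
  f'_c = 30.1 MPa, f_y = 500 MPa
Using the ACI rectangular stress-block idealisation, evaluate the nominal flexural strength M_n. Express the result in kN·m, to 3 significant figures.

A_s = 4 × 1018 = 4072 mm².
T = A_s f_y = 4072 × 500 = 2036000 N = 2036 kN.
From C = T: a = T/(0.85 f'_c b) = 2036000/(0.85 × 30.1 × 425) = 187.24 mm.
M_n = T(d − a/2) = 2036 kN × (430 − 93.62) mm = 684.87 kN·m.

M_n ≈ 685 kN·m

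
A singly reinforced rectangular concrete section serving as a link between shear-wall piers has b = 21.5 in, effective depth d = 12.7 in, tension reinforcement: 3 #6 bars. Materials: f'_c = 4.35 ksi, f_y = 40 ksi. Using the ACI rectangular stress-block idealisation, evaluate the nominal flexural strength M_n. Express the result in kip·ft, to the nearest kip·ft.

A_s = 3 × 0.44 = 1.32 in².
T = A_s f_y = 1.32 × 40 = 52.8 kips.
a = T/(0.85 f'_c b) = 52.8/(0.85 × 4.35 × 21.5) = 0.664 in.
M_n = T(d − a/2) = 52.8 × (12.7 − 0.332) = 653.0 kip·in = 653.0/12 = 54.42 kip·ft.

M_n ≈ 54 kip·ft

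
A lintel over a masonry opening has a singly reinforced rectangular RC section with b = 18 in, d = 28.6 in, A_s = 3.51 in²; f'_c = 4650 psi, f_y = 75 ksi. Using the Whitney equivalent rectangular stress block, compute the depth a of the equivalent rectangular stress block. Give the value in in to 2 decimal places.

a ≈ 3.70 in

T = A_s f_y = 3.51 × 75 = 263.25 kips.
a = T/(0.85 f'_c b) = 263.25/(0.85 × 4.65 × 18) = 3.70 in.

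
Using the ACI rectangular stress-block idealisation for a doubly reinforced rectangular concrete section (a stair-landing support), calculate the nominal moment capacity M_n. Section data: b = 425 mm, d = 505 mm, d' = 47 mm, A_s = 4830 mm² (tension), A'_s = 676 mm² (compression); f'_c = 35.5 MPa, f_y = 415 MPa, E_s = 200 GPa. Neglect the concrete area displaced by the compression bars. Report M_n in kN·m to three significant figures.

M_n ≈ 883 kN·m

Assume both tension and compression steel yield.
Net tension couple steel: A_s − A'_s = 4154 mm².
a = (A_s − A'_s) f_y / (0.85 f'_c b) = 1723910/(0.85 × 35.5 × 425) = 134.42 mm.
c = a/β₁ = 134.42/0.796 = 168.87 mm; ε'_s = 0.003(c − d')/c = 0.0022 ≥ f_y/E_s = 0.0021, so compression steel does yield.
M_n = (A_s − A'_s) f_y (d − a/2) + A'_s f_y (d − d') = [1723910 × (505 − 67.21) + 280540 × (505 − 47)] × 10⁻⁶ = 754.71 + 128.49 = 883.20 kN·m.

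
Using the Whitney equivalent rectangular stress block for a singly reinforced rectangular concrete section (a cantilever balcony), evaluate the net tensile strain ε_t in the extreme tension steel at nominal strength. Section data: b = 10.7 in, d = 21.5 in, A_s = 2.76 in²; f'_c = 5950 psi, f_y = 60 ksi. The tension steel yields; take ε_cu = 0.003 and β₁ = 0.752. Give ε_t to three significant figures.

a = A_s f_y/(0.85 f'_c b) = 3.060 in.
β₁ = 0.752, so c = a/β₁ = 3.060/0.752 = 4.069 in.
From the linear strain diagram with ε_cu = 0.003: ε_t = 0.003 (d − c)/c = 0.003 × (21.5 − 4.069)/4.069 = 0.0129.
Since ε_t ≥ 0.005, the section is tension-controlled.

ε_t ≈ 0.0129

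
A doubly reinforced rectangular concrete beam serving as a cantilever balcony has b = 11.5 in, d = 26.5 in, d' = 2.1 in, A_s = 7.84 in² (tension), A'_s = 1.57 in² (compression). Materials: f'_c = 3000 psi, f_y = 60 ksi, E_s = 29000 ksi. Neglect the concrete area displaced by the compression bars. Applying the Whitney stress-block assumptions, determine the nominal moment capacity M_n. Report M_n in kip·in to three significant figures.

M_n ≈ 9850 kip·in

Assume both steels yield.
a = (A_s − A'_s) f_y/(0.85 f'_c b) = (7.84 − 1.57) × 60/(0.85 × 3 × 11.5) = 12.829 in.
c = a/β₁ = 12.829/0.85 = 15.093 in; ε'_s = 0.003(c − d')/c = 0.0026 ≥ ε_y = 0.0021, so the compression steel yields.
M_n = (A_s − A'_s) f_y (d − a/2) + A'_s f_y (d − d') = 376.2 × (26.5 − 6.4145) + 94.2 × (26.5 − 2.1) = 7556.2 + 2298.5 = 9854.7 kip·in.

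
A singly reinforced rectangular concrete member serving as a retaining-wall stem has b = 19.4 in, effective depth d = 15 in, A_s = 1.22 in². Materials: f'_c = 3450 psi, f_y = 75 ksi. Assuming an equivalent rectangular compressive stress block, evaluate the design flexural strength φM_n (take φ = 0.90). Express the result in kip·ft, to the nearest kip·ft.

φM_n ≈ 97 kip·ft

T = A_s f_y = 1.22 × 75 = 91.5 kips.
a = T/(0.85 f'_c b) = 91.5/(0.85 × 3.45 × 19.4) = 1.608 in.
M_n = T(d − a/2) = 91.5 × (15 − 0.804) = 1298.9 kip·in = 1298.9/12 = 108.24 kip·ft.
φM_n = 0.90 × 108.24 = 97.42 kip·ft.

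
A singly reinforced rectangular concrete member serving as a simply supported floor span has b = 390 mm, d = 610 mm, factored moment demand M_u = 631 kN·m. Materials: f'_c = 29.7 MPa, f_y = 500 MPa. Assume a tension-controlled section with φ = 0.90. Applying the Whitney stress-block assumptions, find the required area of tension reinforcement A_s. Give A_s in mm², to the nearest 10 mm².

M_n = M_u/φ = 631/0.90 = 701.111 kN·m.
With M_n = 0.85 f'_c a b (d − a/2), solve the quadratic for a:
a = d − √(d² − 2M_n/(0.85 f'_c b)) = 610 − √(610² − 2 × 701.111×10⁶/(0.85 × 29.7 × 390)) = 130.75 mm.
A_s = 0.85 f'_c a b / f_y = 0.85 × 29.7 × 130.75 × 390 / 500 = 2574.6 mm².

A_s ≈ 2570 mm²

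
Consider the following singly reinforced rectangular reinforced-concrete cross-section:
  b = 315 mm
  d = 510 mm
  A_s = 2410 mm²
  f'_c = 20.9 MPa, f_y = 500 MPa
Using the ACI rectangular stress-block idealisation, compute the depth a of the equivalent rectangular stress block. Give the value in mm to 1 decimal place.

T = A_s f_y = 2410 × 500 = 1205000 N = 1205 kN.
Setting C = 0.85 f'_c a b equal to T: a = 1205000/(0.85 × 20.9 × 315) = 215.3 mm.

a ≈ 215.3 mm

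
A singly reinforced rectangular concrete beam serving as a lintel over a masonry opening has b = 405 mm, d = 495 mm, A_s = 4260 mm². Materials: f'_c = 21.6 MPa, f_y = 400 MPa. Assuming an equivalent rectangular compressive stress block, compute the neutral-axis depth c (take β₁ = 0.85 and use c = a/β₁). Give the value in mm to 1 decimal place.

c ≈ 269.6 mm

T = A_s f_y = 4260 × 400 = 1704000 N = 1704 kN.
Setting C = 0.85 f'_c a b equal to T: a = 1704000/(0.85 × 21.6 × 405) = 229.162 mm.
With β₁ = 0.85, c = a/β₁ = 229.162/0.85 = 269.6 mm.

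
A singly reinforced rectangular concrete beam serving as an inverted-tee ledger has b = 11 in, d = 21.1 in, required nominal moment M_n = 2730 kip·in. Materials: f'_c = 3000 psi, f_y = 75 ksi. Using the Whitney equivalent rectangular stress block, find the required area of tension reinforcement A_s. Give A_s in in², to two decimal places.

A_s ≈ 1.97 in²

From M_n = 0.85 f'_c a b (d − a/2):
a = d − √(d² − 2M_n/(0.85 f'_c b)) = 21.1 − √(21.1² − 2 × 2730/(0.85 × 3 × 11)) = 5.271 in.
A_s = 0.85 f'_c a b / f_y = 0.85 × 3 × 5.271 × 11 / 75 = 1.971 in².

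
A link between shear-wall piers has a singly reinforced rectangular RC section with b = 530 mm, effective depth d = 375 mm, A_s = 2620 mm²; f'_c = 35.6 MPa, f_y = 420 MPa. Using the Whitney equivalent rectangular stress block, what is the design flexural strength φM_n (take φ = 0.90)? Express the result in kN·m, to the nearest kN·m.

φM_n ≈ 337 kN·m

T = A_s f_y = 2620 × 420 = 1100400 N = 1100.4 kN.
From C = T: a = T/(0.85 f'_c b) = 1100400/(0.85 × 35.6 × 530) = 68.61 mm.
M_n = T(d − a/2) = 1100.4 kN × (375 − 34.305) mm = 374.90 kN·m.
φM_n = 0.90 × 374.90 = 337.41 kN·m.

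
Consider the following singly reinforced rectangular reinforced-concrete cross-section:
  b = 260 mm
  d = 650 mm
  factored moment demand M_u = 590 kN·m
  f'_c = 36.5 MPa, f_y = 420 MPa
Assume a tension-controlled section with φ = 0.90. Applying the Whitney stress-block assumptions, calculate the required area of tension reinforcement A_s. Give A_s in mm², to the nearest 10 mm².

M_n = M_u/φ = 590/0.90 = 655.556 kN·m.
With M_n = 0.85 f'_c a b (d − a/2), solve the quadratic for a:
a = d − √(d² − 2M_n/(0.85 f'_c b)) = 650 − √(650² − 2 × 655.556×10⁶/(0.85 × 36.5 × 260)) = 140.14 mm.
A_s = 0.85 f'_c a b / f_y = 0.85 × 36.5 × 140.14 × 260 / 420 = 2691.5 mm².

A_s ≈ 2690 mm²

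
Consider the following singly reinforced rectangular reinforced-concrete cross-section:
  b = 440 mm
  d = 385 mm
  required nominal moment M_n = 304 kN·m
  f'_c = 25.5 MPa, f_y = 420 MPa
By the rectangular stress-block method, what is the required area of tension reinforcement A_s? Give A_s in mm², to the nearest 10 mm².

A_s ≈ 2140 mm²

With M_n = 0.85 f'_c a b (d − a/2), solve the quadratic for a:
a = d − √(d² − 2M_n/(0.85 f'_c b)) = 385 − √(385² − 2 × 304×10⁶/(0.85 × 25.5 × 440)) = 94.36 mm.
A_s = 0.85 f'_c a b / f_y = 0.85 × 25.5 × 94.36 × 440 / 420 = 2142.6 mm².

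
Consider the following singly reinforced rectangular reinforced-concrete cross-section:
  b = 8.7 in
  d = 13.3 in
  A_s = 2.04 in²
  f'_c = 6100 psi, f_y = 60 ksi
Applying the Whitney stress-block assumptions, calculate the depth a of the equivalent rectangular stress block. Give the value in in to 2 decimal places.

a ≈ 2.71 in

T = A_s f_y = 2.04 × 60 = 122.4 kips.
a = T/(0.85 f'_c b) = 122.4/(0.85 × 6.1 × 8.7) = 2.71 in.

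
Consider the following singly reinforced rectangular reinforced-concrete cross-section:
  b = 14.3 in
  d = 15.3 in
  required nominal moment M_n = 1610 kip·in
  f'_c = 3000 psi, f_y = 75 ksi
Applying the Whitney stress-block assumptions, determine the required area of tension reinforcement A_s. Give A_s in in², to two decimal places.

From M_n = 0.85 f'_c a b (d − a/2):
a = d − √(d² − 2M_n/(0.85 f'_c b)) = 15.3 − √(15.3² − 2 × 1610/(0.85 × 3 × 14.3)) = 3.226 in.
A_s = 0.85 f'_c a b / f_y = 0.85 × 3 × 3.226 × 14.3 / 75 = 1.568 in².

A_s ≈ 1.57 in²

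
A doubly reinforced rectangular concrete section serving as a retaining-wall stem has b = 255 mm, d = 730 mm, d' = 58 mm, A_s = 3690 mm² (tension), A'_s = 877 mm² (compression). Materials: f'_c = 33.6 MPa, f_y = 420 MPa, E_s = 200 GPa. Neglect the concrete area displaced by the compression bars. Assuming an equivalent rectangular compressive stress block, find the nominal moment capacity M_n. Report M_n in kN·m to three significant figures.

M_n ≈ 1010 kN·m

Assume both tension and compression steel yield.
Net tension couple steel: A_s − A'_s = 2813 mm².
a = (A_s − A'_s) f_y / (0.85 f'_c b) = 1181460/(0.85 × 33.6 × 255) = 162.23 mm.
c = a/β₁ = 162.23/0.81 = 200.28 mm; ε'_s = 0.003(c − d')/c = 0.0021 ≥ f_y/E_s = 0.0021, so compression steel does yield.
M_n = (A_s − A'_s) f_y (d − a/2) + A'_s f_y (d − d') = [1181460 × (730 − 81.115) + 368340 × (730 − 58)] × 10⁻⁶ = 766.63 + 247.52 = 1014.15 kN·m.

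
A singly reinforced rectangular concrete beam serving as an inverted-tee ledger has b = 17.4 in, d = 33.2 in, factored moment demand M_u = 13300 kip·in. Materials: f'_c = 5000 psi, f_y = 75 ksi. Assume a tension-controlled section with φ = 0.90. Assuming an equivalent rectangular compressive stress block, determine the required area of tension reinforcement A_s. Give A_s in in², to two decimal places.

A_s ≈ 6.60 in²

M_n = M_u/φ = 13300/0.90 = 14777.8 kip·in.
From M_n = 0.85 f'_c a b (d − a/2):
a = d − √(d² − 2M_n/(0.85 f'_c b)) = 33.2 − √(33.2² − 2 × 14777.8/(0.85 × 5 × 17.4)) = 6.694 in.
A_s = 0.85 f'_c a b / f_y = 0.85 × 5 × 6.694 × 17.4 / 75 = 6.600 in².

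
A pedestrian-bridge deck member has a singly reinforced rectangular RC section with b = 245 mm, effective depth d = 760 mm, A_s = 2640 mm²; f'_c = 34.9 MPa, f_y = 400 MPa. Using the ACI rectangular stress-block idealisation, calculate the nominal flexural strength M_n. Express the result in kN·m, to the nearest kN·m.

M_n ≈ 726 kN·m

T = A_s f_y = 2640 × 400 = 1056000 N = 1056 kN.
From C = T: a = T/(0.85 f'_c b) = 1056000/(0.85 × 34.9 × 245) = 145.30 mm.
M_n = T(d − a/2) = 1056 kN × (760 − 72.65) mm = 725.84 kN·m.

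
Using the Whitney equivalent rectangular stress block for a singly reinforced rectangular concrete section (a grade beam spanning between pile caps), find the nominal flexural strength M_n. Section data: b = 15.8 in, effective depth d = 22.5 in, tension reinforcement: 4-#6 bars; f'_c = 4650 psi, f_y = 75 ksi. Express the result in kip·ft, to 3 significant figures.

M_n ≈ 236 kip·ft

A_s = 4 × 0.44 = 1.76 in².
T = A_s f_y = 1.76 × 75 = 132 kips.
a = T/(0.85 f'_c b) = 132/(0.85 × 4.65 × 15.8) = 2.114 in.
M_n = T(d − a/2) = 132 × (22.5 − 1.057) = 2830.5 kip·in = 2830.5/12 = 235.88 kip·ft.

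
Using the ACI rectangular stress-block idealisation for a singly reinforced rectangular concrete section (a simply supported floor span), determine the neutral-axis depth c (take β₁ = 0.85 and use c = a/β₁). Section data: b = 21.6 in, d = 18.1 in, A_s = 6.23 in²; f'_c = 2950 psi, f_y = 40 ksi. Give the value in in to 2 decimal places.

T = A_s f_y = 6.23 × 40 = 249.2 kips.
a = T/(0.85 f'_c b) = 249.2/(0.85 × 2.95 × 21.6) = 4.6010 in.
With β₁ = 0.85, c = a/β₁ = 4.6010/0.85 = 5.41 in.

c ≈ 5.41 in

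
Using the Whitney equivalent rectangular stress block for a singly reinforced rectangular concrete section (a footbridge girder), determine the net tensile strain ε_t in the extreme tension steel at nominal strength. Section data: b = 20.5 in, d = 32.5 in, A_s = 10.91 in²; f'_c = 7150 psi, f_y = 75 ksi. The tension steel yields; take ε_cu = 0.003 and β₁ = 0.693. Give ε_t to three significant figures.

a = A_s f_y/(0.85 f'_c b) = 6.568 in.
β₁ = 0.693, so c = a/β₁ = 6.568/0.693 = 9.478 in.
From the linear strain diagram with ε_cu = 0.003: ε_t = 0.003 (d − c)/c = 0.003 × (32.5 − 9.478)/9.478 = 0.00729.
Since ε_t ≥ 0.005, the section is tension-controlled.

ε_t ≈ 0.00729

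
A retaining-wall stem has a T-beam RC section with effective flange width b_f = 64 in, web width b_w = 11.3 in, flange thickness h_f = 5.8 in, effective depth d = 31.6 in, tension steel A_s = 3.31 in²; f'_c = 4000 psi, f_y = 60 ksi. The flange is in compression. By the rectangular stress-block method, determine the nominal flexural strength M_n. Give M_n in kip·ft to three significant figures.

Tension: T = A_s f_y = 3.31 × 60 = 198.6 kips.
Try a within the flange: a = T/(0.85 f'_c b_f) = 198.6/(0.85 × 4 × 64) = 0.913 in.
Since a = 0.913 ≤ h_f = 5.8 in, the stress block lies entirely in the flange; analyse as a rectangular beam of width b_f.
M_n = T(d − a/2) = 198.6 × (31.6 − 0.4565) = 6185.1 kip·in.
M_n = 6185.1/12 = 515.43 kip·ft.

M_n ≈ 515 kip·ft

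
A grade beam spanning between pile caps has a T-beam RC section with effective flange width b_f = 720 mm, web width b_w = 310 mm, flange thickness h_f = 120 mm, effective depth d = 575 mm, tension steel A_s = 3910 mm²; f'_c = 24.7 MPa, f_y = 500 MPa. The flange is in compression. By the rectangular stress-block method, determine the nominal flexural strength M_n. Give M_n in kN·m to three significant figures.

M_n ≈ 997 kN·m

Tension: T = A_s f_y = 3910 × 500 = 1955000 N.
Try a within the flange: a = T/(0.85 f'_c b_f) = 1955000/(0.85 × 24.7 × 720) = 129.33 mm.
a = 129.33 > h_f = 120 mm: the block extends into the web. Split into flange-overhang and web parts.
C_f = 0.85 f'_c (b_f − b_w) h_f = 0.85 × 24.7 × (720 − 310) × 120 = 1032954 N.
Remaining web compression depth: a_w = (T − C_f)/(0.85 f'_c b_w) = (1955000 − 1032954)/(0.85 × 24.7 × 310) = 141.67 mm.
M_n = C_f(d − h_f/2) + (T − C_f)(d − a_w/2) = 1032954 × (575 − 60) + 922046 × (575 − 70.835) = 531.97 + 464.86 = 996.83 × 10⁶ N·mm.
M_n = 996.83 kN·m.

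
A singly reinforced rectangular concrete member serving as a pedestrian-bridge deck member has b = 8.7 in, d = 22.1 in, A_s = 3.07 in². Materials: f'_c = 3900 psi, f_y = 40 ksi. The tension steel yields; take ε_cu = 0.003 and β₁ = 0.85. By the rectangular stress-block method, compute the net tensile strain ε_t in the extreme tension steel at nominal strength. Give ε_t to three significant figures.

a = A_s f_y/(0.85 f'_c b) = 4.258 in.
β₁ = 0.85, so c = a/β₁ = 4.258/0.85 = 5.009 in.
From the linear strain diagram with ε_cu = 0.003: ε_t = 0.003 (d − c)/c = 0.003 × (22.1 − 5.009)/5.009 = 0.0102.
Since ε_t ≥ 0.005, the section is tension-controlled.

ε_t ≈ 0.0102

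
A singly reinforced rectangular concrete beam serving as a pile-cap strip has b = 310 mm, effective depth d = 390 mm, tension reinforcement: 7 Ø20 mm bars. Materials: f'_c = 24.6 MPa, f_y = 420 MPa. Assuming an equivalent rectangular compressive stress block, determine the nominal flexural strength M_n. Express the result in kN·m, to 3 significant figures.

A_s = 7 × 314 = 2198 mm².
T = A_s f_y = 2198 × 420 = 923160 N = 923.16 kN.
From C = T: a = T/(0.85 f'_c b) = 923160/(0.85 × 24.6 × 310) = 142.42 mm.
M_n = T(d − a/2) = 923.16 kN × (390 − 71.21) mm = 294.29 kN·m.

M_n ≈ 294 kN·m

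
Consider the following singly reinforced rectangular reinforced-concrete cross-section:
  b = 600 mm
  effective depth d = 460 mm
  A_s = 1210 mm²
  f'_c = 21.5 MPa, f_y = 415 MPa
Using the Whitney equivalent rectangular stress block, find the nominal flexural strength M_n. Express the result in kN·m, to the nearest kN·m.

T = A_s f_y = 1210 × 415 = 502150 N = 502.15 kN.
From C = T: a = T/(0.85 f'_c b) = 502150/(0.85 × 21.5 × 600) = 45.80 mm.
M_n = T(d − a/2) = 502.15 kN × (460 − 22.9) mm = 219.49 kN·m.

M_n ≈ 219 kN·m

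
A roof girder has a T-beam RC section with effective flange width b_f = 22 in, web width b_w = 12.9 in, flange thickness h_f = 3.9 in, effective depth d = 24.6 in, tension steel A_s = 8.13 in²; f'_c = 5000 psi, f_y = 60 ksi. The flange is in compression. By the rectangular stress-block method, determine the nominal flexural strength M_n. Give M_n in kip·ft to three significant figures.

M_n ≈ 889 kip·ft

Tension: T = A_s f_y = 8.13 × 60 = 487.8 kips.
Try a within the flange: a = T/(0.85 f'_c b_f) = 487.8/(0.85 × 5 × 22) = 5.217 in.
a = 5.217 > h_f = 3.9 in: the block extends into the web. Split into flange-overhang and web parts.
C_f = 0.85 f'_c (b_f − b_w) h_f = 0.85 × 5 × (22 − 12.9) × 3.9 = 150.8 kips.
Remaining web compression depth: a_w = (T − C_f)/(0.85 f'_c b_w) = (487.8 − 150.8)/(0.85 × 5 × 12.9) = 6.147 in.
M_n = C_f(d − h_f/2) + (T − C_f)(d − a_w/2) = 150.8 × (24.6 − 1.95) + 337 × (24.6 − 3.0735) = 3415.6 + 7254.4 = 10670.0 kip·in.
M_n = 10670.0/12 = 889.17 kip·ft.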